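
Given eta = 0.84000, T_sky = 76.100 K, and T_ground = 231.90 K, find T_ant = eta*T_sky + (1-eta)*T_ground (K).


T_ant = 0.84000 * 76.100 + (1 - 0.84000) * 231.90 = 101.0 K

101.0 K


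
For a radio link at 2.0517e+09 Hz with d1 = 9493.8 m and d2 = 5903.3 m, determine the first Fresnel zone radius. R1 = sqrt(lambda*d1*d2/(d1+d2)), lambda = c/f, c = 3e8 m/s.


lambda = c / f = 3.0000e+08 / 2.0517e+09 = 0.1462202 m
R1 = sqrt(0.1462202 * 9493.8 * 5903.3 / (9493.8 + 5903.3)) = 23.07 m

23.07 m


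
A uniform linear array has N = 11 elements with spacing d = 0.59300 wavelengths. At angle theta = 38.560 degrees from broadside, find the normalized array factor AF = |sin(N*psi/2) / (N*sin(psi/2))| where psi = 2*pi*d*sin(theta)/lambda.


psi = 2*pi*0.59300*sin(38.560 deg) = 2.322498 rad
AF = |sin(11*2.322498/2) / (11*sin(2.322498/2))| = 0.02040

0.02040


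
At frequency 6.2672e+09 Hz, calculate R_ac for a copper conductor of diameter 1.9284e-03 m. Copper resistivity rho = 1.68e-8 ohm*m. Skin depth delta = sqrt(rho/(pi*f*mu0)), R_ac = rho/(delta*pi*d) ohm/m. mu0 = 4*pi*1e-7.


delta = sqrt(1.68e-8 / (pi * 6.2672e+09 * 4*pi*1e-7)) = 8.240205e-07 m
R_ac = 1.68e-8 / (8.240205e-07 * pi * 1.9284e-03) = 3.365 ohm/m

3.365 ohm/m


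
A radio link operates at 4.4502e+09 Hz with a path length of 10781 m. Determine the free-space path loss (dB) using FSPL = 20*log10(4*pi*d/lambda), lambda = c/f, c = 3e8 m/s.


lambda = c / f = 3.0000e+08 / 4.4502e+09 = 0.06741270 m
FSPL = 20 * log10(4*pi*10781/0.06741270) = 126.1 dB

126.1 dB


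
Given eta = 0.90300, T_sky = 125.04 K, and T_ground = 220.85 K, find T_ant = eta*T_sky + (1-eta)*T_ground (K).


T_ant = 0.90300 * 125.04 + (1 - 0.90300) * 220.85 = 134.3 K

134.3 K


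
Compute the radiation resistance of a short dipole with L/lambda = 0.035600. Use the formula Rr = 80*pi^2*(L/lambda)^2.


Rr = 80 * pi^2 * (0.035600)^2 = 80 * 9.869604 * 1.267360e-03 = 1.001 ohm

1.001 ohm


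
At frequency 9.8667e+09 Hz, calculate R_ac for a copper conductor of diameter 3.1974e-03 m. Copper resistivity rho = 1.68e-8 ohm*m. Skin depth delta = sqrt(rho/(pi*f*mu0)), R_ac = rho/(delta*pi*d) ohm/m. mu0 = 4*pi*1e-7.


delta = sqrt(1.68e-8 / (pi * 9.8667e+09 * 4*pi*1e-7)) = 6.567330e-07 m
R_ac = 1.68e-8 / (6.567330e-07 * pi * 3.1974e-03) = 2.547 ohm/m

2.547 ohm/m


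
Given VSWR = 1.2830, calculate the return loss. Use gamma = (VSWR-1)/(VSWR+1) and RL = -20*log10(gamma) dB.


gamma = (1.2830 - 1) / (1.2830 + 1) = 0.1239597
RL = -20 * log10(0.1239597) = 18.13 dB

18.13 dB


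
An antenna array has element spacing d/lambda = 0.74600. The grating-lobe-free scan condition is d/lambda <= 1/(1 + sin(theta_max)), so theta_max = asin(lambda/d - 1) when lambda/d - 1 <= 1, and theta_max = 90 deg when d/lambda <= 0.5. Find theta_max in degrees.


lambda/d - 1 = 1/0.74600 - 1 = 0.3404826
theta_max = asin(0.3404826) = 19.91 deg

19.91 deg


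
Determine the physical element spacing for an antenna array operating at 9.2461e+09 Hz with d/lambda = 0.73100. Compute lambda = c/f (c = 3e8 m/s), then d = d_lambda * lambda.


lambda = c / f = 3.0000e+08 / 9.2461e+09 = 0.03244611 m
d = 0.73100 * 0.03244611 = 0.02372 m

0.02372 m


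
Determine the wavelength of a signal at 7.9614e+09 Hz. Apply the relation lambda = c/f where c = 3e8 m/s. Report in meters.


lambda = c / f = 3.0000e+08 / 7.9614e+09 = 0.03768 m

0.03768 m


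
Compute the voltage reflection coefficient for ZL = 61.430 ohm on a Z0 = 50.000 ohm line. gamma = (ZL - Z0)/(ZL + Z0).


gamma = (61.430 - 50.000) / (61.430 + 50.000) = 0.1026

0.1026


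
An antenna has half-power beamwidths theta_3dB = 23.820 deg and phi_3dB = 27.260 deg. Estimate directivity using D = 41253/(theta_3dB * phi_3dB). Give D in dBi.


D_linear = 41253 / (23.820 * 27.260) = 63.53133
D_dBi = 10 * log10(63.53133) = 18.03 dBi

18.03 dBi


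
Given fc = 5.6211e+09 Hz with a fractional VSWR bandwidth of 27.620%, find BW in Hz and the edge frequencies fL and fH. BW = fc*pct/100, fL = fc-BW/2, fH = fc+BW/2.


BW = 5.6211e+09 * 27.620/100 = 1.552548e+09 Hz
fL = 5.6211e+09 - 1.552548e+09/2 = 4.845e+09 Hz
fH = 5.6211e+09 + 1.552548e+09/2 = 6.397e+09 Hz

BW=1.553e+09 Hz, fL=4.845e+09 Hz, fH=6.397e+09 Hz


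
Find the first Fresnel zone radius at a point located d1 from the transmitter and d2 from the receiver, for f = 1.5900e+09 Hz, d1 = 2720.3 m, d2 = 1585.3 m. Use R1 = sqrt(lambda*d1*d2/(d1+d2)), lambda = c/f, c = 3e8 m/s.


lambda = c / f = 3.0000e+08 / 1.5900e+09 = 0.1886792 m
R1 = sqrt(0.1886792 * 2720.3 * 1585.3 / (2720.3 + 1585.3)) = 13.75 m

13.75 m


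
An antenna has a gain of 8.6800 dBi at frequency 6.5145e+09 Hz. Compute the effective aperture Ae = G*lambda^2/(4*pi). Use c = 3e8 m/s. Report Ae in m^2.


lambda = c / f = 3.0000e+08 / 6.5145e+09 = 0.04605112 m
G_linear = 10^(8.6800/10) = 7.379042
Ae = G_linear * lambda^2 / (4*pi) = 7.379042 * 0.04605112^2 / (4*pi) = 1.245e-03 m^2

1.245e-03 m^2


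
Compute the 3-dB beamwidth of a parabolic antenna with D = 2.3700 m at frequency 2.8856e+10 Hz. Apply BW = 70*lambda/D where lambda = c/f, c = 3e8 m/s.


lambda = c / f = 3.0000e+08 / 2.8856e+10 = 0.01039645 m
BW = 70 * 0.01039645 / 2.3700 = 0.3071 deg

0.3071 deg


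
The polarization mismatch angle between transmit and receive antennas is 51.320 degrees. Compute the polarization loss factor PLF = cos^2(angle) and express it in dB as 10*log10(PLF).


PLF_linear = cos^2(51.320 deg) = 0.3905877
PLF_dB = 10 * log10(0.3905877) = -4.083 dB

-4.083 dB


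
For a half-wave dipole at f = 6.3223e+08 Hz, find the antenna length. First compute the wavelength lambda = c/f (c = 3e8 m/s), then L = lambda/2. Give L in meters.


lambda = c / f = 3.0000e+08 / 6.3223e+08 = 0.4745109 m
L = lambda / 2 = 0.4745109 / 2 = 0.2373 m

0.2373 m


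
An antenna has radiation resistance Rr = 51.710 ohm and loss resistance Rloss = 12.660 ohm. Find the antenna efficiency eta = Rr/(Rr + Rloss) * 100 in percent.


eta = 51.710 / (51.710 + 12.660) * 100 = 80.33%

80.33%


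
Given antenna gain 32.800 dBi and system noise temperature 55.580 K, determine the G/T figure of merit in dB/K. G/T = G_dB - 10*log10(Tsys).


G/T = 32.800 - 10*log10(55.580) = 32.800 - 17.44919 = 15.35 dB/K

15.35 dB/K


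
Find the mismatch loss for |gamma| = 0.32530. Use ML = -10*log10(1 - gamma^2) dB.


ML = -10 * log10(1 - 0.32530^2) = -10 * log10(0.89417991) = 0.4858 dB

0.4858 dB


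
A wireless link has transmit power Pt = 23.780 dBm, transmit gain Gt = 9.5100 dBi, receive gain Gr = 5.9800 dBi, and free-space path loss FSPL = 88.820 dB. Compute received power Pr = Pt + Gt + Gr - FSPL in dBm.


Pr = 23.780 + 9.5100 + 5.9800 - 88.820 = -49.55 dBm

-49.55 dBm


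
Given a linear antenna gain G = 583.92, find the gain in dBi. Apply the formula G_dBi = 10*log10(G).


G_dBi = 10 * log10(583.92) = 27.66 dBi

27.66 dBi


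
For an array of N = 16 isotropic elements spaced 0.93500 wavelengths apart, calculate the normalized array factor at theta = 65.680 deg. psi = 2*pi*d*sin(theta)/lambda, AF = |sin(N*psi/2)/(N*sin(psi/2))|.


psi = 2*pi*0.93500*sin(65.680 deg) = 5.353448 rad
AF = |sin(16*5.353448/2) / (16*sin(5.353448/2))| = 0.1275

0.1275


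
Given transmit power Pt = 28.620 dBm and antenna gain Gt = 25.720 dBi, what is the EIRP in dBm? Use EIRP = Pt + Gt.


EIRP = Pt + Gt = 28.620 + 25.720 = 54.34 dBm

54.34 dBm


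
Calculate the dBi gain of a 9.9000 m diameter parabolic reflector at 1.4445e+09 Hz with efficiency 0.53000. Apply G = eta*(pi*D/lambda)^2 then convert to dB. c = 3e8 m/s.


lambda = c / f = 3.0000e+08 / 1.4445e+09 = 0.2076843 m
G_linear = 0.53000 * (pi * 9.9000 / 0.2076843)^2 = 11886.08
G_dBi = 10 * log10(11886.08) = 40.75 dBi

40.75 dBi


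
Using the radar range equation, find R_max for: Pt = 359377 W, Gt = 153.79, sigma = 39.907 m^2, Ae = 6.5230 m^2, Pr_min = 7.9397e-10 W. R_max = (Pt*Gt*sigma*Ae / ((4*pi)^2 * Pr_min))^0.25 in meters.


R^4 = 359377*153.79*39.907*6.5230 / ((4*pi)^2 * 7.9397e-10) = 1.147496e+17
R_max = 1.147496e+17^0.25 = 18405 m

18405 m


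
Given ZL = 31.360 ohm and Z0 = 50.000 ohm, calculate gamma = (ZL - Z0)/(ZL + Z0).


gamma = (31.360 - 50.000) / (31.360 + 50.000) = -0.2291

-0.2291


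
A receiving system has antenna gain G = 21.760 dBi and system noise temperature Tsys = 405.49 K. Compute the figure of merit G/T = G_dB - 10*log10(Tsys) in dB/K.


G/T = 21.760 - 10*log10(405.49) = 21.760 - 26.07980 = -4.320 dB/K

-4.320 dB/K


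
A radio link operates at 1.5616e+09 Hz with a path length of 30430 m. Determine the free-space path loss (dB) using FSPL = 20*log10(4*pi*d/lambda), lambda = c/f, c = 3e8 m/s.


lambda = c / f = 3.0000e+08 / 1.5616e+09 = 0.1921107 m
FSPL = 20 * log10(4*pi*30430/0.1921107) = 126.0 dB

126.0 dB


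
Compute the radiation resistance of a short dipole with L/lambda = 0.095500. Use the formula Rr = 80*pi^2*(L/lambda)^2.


Rr = 80 * pi^2 * (0.095500)^2 = 80 * 9.869604 * 9.120250e-03 = 7.201 ohm

7.201 ohm


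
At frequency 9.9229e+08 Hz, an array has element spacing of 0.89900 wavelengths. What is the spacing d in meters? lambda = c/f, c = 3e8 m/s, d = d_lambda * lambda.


lambda = c / f = 3.0000e+08 / 9.9229e+08 = 0.3023310 m
d = 0.89900 * 0.3023310 = 0.2718 m

0.2718 m


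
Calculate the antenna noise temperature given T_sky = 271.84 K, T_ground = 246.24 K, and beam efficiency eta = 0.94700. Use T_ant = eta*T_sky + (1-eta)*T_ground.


T_ant = 0.94700 * 271.84 + (1 - 0.94700) * 246.24 = 270.5 K

270.5 K


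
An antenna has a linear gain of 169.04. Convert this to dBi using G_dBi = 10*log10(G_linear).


G_dBi = 10 * log10(169.04) = 22.28 dBi

22.28 dBi


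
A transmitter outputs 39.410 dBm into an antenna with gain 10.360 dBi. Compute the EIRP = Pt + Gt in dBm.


EIRP = Pt + Gt = 39.410 + 10.360 = 49.77 dBm

49.77 dBm


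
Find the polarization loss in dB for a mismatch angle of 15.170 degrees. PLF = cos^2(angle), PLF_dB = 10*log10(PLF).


PLF_linear = cos^2(15.170 deg) = 0.9315216
PLF_dB = 10 * log10(0.9315216) = -0.3081 dB

-0.3081 dB


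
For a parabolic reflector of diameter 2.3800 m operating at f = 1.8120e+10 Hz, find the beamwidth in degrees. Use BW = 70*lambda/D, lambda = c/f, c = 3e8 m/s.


lambda = c / f = 3.0000e+08 / 1.8120e+10 = 0.01655629 m
BW = 70 * 0.01655629 / 2.3800 = 0.4869 deg

0.4869 deg


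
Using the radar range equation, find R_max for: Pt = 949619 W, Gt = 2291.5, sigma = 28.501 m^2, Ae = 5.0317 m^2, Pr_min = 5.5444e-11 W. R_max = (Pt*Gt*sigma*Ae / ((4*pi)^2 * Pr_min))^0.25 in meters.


R^4 = 949619*2291.5*28.501*5.0317 / ((4*pi)^2 * 5.5444e-11) = 3.564264e+19
R_max = 3.564264e+19^0.25 = 77267 m

77267 m


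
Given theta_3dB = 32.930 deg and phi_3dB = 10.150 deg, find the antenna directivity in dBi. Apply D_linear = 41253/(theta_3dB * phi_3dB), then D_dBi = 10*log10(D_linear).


D_linear = 41253 / (32.930 * 10.150) = 123.4235
D_dBi = 10 * log10(123.4235) = 20.91 dBi

20.91 dBi


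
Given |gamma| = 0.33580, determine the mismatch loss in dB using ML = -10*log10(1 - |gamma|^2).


ML = -10 * log10(1 - 0.33580^2) = -10 * log10(0.88723836) = 0.5196 dB

0.5196 dB


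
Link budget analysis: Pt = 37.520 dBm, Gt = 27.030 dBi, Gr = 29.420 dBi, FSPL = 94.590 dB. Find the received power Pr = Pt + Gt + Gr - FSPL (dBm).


Pr = 37.520 + 27.030 + 29.420 - 94.590 = -0.62 dBm

-0.62 dBm


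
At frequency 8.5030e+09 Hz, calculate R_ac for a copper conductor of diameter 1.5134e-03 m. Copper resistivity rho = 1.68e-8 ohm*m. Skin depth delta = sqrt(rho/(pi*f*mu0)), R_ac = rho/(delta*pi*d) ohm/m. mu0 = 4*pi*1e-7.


delta = sqrt(1.68e-8 / (pi * 8.5030e+09 * 4*pi*1e-7)) = 7.074385e-07 m
R_ac = 1.68e-8 / (7.074385e-07 * pi * 1.5134e-03) = 4.995 ohm/m

4.995 ohm/m


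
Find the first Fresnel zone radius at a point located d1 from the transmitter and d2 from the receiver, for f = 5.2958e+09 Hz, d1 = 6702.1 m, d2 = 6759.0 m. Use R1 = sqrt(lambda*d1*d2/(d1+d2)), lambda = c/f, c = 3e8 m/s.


lambda = c / f = 3.0000e+08 / 5.2958e+09 = 0.05664866 m
R1 = sqrt(0.05664866 * 6702.1 * 6759.0 / (6702.1 + 6759.0)) = 13.81 m

13.81 m


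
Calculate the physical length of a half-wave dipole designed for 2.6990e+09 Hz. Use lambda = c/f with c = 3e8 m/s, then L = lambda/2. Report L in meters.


lambda = c / f = 3.0000e+08 / 2.6990e+09 = 0.1111523 m
L = lambda / 2 = 0.1111523 / 2 = 0.05558 m

0.05558 m


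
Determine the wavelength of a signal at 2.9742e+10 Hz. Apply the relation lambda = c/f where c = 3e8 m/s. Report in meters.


lambda = c / f = 3.0000e+08 / 2.9742e+10 = 0.01009 m

0.01009 m


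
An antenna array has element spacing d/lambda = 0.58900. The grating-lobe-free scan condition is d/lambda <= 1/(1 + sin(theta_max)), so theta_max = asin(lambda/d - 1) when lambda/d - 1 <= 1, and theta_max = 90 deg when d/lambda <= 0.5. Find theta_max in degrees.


lambda/d - 1 = 1/0.58900 - 1 = 0.6977929
theta_max = asin(0.6977929) = 44.25 deg

44.25 deg


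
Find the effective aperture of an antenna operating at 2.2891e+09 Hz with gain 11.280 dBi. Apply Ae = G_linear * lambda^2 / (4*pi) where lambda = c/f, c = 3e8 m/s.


lambda = c / f = 3.0000e+08 / 2.2891e+09 = 0.1310559 m
G_linear = 10^(11.280/10) = 13.42765
Ae = G_linear * lambda^2 / (4*pi) = 13.42765 * 0.1310559^2 / (4*pi) = 0.01835 m^2

0.01835 m^2


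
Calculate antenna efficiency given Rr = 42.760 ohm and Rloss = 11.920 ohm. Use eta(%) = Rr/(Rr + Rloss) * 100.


eta = 42.760 / (42.760 + 11.920) * 100 = 78.20%

78.20%


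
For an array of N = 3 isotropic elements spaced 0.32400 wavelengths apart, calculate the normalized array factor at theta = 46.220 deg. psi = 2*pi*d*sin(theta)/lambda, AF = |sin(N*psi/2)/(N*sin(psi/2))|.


psi = 2*pi*0.32400*sin(46.220 deg) = 1.469817 rad
AF = |sin(3*1.469817/2) / (3*sin(1.469817/2))| = 0.4005

0.4005


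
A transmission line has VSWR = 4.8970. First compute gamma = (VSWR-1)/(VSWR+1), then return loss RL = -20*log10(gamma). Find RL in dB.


gamma = (4.8970 - 1) / (4.8970 + 1) = 0.6608445
RL = -20 * log10(0.6608445) = 3.598 dB

3.598 dB


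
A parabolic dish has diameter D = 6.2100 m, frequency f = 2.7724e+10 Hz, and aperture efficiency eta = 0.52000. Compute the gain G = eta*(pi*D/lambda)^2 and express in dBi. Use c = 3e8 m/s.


lambda = c / f = 3.0000e+08 / 2.7724e+10 = 0.01082095 m
G_linear = 0.52000 * (pi * 6.2100 / 0.01082095)^2 = 1.690268e+06
G_dBi = 10 * log10(1.690268e+06) = 62.28 dBi

62.28 dBi


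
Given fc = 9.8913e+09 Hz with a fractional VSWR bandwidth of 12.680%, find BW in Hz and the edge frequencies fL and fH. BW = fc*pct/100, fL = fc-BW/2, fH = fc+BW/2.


BW = 9.8913e+09 * 12.680/100 = 1.254217e+09 Hz
fL = 9.8913e+09 - 1.254217e+09/2 = 9.264e+09 Hz
fH = 9.8913e+09 + 1.254217e+09/2 = 1.052e+10 Hz

BW=1.254e+09 Hz, fL=9.264e+09 Hz, fH=1.052e+10 Hz


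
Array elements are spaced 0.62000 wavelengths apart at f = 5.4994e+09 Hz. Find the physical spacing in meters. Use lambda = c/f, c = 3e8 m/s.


lambda = c / f = 3.0000e+08 / 5.4994e+09 = 0.05455141 m
d = 0.62000 * 0.05455141 = 0.03382 m

0.03382 m


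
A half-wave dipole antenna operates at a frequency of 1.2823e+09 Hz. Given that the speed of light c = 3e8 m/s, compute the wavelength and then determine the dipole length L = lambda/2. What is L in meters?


lambda = c / f = 3.0000e+08 / 1.2823e+09 = 0.2339546 m
L = lambda / 2 = 0.2339546 / 2 = 0.1170 m

0.1170 m


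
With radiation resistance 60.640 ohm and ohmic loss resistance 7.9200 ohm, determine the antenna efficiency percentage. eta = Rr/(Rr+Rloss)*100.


eta = 60.640 / (60.640 + 7.9200) * 100 = 88.45%

88.45%


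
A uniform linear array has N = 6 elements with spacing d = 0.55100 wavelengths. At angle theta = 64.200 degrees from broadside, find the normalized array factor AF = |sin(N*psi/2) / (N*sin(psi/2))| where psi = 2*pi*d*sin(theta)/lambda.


psi = 2*pi*0.55100*sin(64.200 deg) = 3.116935 rad
AF = |sin(6*3.116935/2) / (6*sin(3.116935/2))| = 0.01232

0.01232


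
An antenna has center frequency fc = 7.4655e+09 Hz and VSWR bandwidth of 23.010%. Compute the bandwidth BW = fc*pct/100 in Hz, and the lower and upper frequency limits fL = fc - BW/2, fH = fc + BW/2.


BW = 7.4655e+09 * 23.010/100 = 1.717812e+09 Hz
fL = 7.4655e+09 - 1.717812e+09/2 = 6.607e+09 Hz
fH = 7.4655e+09 + 1.717812e+09/2 = 8.324e+09 Hz

BW=1.718e+09 Hz, fL=6.607e+09 Hz, fH=8.324e+09 Hz


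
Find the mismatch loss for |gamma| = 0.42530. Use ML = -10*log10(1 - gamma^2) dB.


ML = -10 * log10(1 - 0.42530^2) = -10 * log10(0.81911991) = 0.8665 dB

0.8665 dB


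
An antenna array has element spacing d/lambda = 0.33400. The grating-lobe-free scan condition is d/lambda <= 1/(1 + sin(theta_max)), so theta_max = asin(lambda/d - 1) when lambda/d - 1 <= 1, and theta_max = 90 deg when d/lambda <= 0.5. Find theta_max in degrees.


lambda/d - 1 = 1/0.33400 - 1 = 1.994012 >= 1
d/lambda <= 0.5, so the array can scan to endfire without grating lobes: theta_max = 90 deg

90 deg


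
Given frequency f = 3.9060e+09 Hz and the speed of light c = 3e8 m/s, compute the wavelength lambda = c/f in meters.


lambda = c / f = 3.0000e+08 / 3.9060e+09 = 0.07680 m

0.07680 m


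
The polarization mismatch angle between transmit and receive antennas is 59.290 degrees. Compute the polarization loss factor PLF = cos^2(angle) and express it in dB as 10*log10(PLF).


PLF_linear = cos^2(59.290 deg) = 0.2608073
PLF_dB = 10 * log10(0.2608073) = -5.837 dB

-5.837 dB


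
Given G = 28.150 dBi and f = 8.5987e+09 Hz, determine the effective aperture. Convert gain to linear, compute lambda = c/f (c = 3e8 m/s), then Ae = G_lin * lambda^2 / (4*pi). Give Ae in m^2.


lambda = c / f = 3.0000e+08 / 8.5987e+09 = 0.03488899 m
G_linear = 10^(28.150/10) = 653.1306
Ae = G_linear * lambda^2 / (4*pi) = 653.1306 * 0.03488899^2 / (4*pi) = 0.06327 m^2

0.06327 m^2


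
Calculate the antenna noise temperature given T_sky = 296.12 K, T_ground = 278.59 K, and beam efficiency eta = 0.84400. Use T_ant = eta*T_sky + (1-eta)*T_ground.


T_ant = 0.84400 * 296.12 + (1 - 0.84400) * 278.59 = 293.4 K

293.4 K


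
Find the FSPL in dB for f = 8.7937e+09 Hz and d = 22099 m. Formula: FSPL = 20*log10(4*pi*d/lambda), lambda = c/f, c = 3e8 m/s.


lambda = c / f = 3.0000e+08 / 8.7937e+09 = 0.03411533 m
FSPL = 20 * log10(4*pi*22099/0.03411533) = 138.2 dB

138.2 dB


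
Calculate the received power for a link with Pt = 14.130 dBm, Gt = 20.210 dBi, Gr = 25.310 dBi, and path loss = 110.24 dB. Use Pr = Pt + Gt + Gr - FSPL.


Pr = 14.130 + 20.210 + 25.310 - 110.24 = -50.59 dBm

-50.59 dBm


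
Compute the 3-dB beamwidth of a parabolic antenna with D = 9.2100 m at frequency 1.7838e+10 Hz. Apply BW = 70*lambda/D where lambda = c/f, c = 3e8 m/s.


lambda = c / f = 3.0000e+08 / 1.7838e+10 = 0.01681803 m
BW = 70 * 0.01681803 / 9.2100 = 0.1278 deg

0.1278 deg


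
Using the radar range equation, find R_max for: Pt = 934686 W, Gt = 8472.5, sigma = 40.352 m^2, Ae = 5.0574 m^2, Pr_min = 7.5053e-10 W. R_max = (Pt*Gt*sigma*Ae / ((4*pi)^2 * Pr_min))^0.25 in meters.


R^4 = 934686*8472.5*40.352*5.0574 / ((4*pi)^2 * 7.5053e-10) = 1.363584e+19
R_max = 1.363584e+19^0.25 = 60767 m

60767 m


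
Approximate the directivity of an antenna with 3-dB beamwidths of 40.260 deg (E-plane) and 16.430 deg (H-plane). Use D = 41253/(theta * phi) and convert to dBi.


D_linear = 41253 / (40.260 * 16.430) = 62.36547
D_dBi = 10 * log10(62.36547) = 17.95 dBi

17.95 dBi


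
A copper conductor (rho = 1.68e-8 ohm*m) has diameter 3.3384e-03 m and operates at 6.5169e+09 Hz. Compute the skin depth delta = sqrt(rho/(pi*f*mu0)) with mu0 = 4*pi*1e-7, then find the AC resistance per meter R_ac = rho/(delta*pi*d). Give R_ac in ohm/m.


delta = sqrt(1.68e-8 / (pi * 6.5169e+09 * 4*pi*1e-7)) = 8.080798e-07 m
R_ac = 1.68e-8 / (8.080798e-07 * pi * 3.3384e-03) = 1.982 ohm/m

1.982 ohm/m


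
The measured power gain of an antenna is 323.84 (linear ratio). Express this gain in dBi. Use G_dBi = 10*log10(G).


G_dBi = 10 * log10(323.84) = 25.10 dBi

25.10 dBi


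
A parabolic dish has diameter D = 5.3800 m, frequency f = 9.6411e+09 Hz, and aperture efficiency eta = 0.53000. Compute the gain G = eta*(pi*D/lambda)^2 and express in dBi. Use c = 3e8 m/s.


lambda = c / f = 3.0000e+08 / 9.6411e+09 = 0.03111678 m
G_linear = 0.53000 * (pi * 5.3800 / 0.03111678)^2 = 156369.1
G_dBi = 10 * log10(156369.1) = 51.94 dBi

51.94 dBi


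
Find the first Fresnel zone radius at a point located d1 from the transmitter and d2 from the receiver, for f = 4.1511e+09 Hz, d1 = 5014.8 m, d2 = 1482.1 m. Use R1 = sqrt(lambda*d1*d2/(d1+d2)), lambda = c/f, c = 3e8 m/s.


lambda = c / f = 3.0000e+08 / 4.1511e+09 = 0.07227000 m
R1 = sqrt(0.07227000 * 5014.8 * 1482.1 / (5014.8 + 1482.1)) = 9.093 m

9.093 m


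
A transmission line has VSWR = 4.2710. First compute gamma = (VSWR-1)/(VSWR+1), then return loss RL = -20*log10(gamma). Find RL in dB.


gamma = (4.2710 - 1) / (4.2710 + 1) = 0.6205654
RL = -20 * log10(0.6205654) = 4.144 dB

4.144 dB


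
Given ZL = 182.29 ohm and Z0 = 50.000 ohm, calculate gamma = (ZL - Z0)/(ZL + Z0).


gamma = (182.29 - 50.000) / (182.29 + 50.000) = 0.5695

0.5695


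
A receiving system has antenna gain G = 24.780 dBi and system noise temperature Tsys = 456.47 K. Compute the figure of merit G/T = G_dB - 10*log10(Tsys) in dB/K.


G/T = 24.780 - 10*log10(456.47) = 24.780 - 26.59412 = -1.814 dB/K

-1.814 dB/K


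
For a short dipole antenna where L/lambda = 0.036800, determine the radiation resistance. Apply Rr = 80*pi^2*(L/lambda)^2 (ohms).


Rr = 80 * pi^2 * (0.036800)^2 = 80 * 9.869604 * 1.354240e-03 = 1.069 ohm

1.069 ohm


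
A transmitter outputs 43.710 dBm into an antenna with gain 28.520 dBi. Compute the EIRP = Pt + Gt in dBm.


EIRP = Pt + Gt = 43.710 + 28.520 = 72.23 dBm

72.23 dBm


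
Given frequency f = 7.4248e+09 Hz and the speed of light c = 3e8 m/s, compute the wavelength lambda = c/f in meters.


lambda = c / f = 3.0000e+08 / 7.4248e+09 = 0.04041 m

0.04041 m


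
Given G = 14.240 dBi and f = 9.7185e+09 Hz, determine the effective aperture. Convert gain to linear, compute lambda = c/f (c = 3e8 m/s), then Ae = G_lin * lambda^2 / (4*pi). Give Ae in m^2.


lambda = c / f = 3.0000e+08 / 9.7185e+09 = 0.03086896 m
G_linear = 10^(14.240/10) = 26.54606
Ae = G_linear * lambda^2 / (4*pi) = 26.54606 * 0.03086896^2 / (4*pi) = 2.013e-03 m^2

2.013e-03 m^2


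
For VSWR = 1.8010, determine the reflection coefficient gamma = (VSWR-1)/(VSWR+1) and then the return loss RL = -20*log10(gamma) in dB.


gamma = (1.8010 - 1) / (1.8010 + 1) = 0.2859693
RL = -20 * log10(0.2859693) = 10.87 dB

10.87 dB


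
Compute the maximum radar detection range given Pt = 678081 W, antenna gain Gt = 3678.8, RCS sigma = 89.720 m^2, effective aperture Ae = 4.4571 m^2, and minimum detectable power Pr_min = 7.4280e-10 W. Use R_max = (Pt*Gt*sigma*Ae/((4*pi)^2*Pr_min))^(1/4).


R^4 = 678081*3678.8*89.720*4.4571 / ((4*pi)^2 * 7.4280e-10) = 8.504284e+18
R_max = 8.504284e+18^0.25 = 54002 m

54002 m


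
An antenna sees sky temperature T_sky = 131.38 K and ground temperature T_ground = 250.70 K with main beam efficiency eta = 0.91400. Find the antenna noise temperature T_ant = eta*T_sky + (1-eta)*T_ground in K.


T_ant = 0.91400 * 131.38 + (1 - 0.91400) * 250.70 = 141.6 K

141.6 K


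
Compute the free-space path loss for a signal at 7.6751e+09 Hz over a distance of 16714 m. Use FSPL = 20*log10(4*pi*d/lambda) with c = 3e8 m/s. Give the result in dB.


lambda = c / f = 3.0000e+08 / 7.6751e+09 = 0.03908744 m
FSPL = 20 * log10(4*pi*16714/0.03908744) = 134.6 dB

134.6 dB


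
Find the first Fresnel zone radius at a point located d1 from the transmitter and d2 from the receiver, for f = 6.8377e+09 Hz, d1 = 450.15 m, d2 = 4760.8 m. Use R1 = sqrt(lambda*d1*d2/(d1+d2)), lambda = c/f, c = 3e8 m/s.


lambda = c / f = 3.0000e+08 / 6.8377e+09 = 0.04387440 m
R1 = sqrt(0.04387440 * 450.15 * 4760.8 / (450.15 + 4760.8)) = 4.248 m

4.248 m


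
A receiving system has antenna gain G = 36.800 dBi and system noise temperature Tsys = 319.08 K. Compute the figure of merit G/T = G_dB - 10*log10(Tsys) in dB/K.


G/T = 36.800 - 10*log10(319.08) = 36.800 - 25.03900 = 11.76 dB/K

11.76 dB/K


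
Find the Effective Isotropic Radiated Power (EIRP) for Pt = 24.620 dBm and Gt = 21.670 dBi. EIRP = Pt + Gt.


EIRP = Pt + Gt = 24.620 + 21.670 = 46.29 dBm

46.29 dBm


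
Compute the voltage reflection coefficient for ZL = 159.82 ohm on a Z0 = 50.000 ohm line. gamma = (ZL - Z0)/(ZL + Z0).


gamma = (159.82 - 50.000) / (159.82 + 50.000) = 0.5234

0.5234


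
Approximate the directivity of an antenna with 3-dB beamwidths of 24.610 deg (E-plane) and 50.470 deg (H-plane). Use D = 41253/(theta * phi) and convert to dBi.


D_linear = 41253 / (24.610 * 50.470) = 33.21319
D_dBi = 10 * log10(33.21319) = 15.21 dBi

15.21 dBi


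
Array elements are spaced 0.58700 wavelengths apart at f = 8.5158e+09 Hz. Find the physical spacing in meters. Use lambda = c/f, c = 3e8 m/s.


lambda = c / f = 3.0000e+08 / 8.5158e+09 = 0.03522863 m
d = 0.58700 * 0.03522863 = 0.02068 m

0.02068 m


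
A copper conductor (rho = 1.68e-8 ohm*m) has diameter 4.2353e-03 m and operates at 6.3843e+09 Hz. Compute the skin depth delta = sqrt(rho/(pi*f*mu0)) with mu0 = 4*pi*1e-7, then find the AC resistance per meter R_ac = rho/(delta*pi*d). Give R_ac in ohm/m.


delta = sqrt(1.68e-8 / (pi * 6.3843e+09 * 4*pi*1e-7)) = 8.164284e-07 m
R_ac = 1.68e-8 / (8.164284e-07 * pi * 4.2353e-03) = 1.547 ohm/m

1.547 ohm/m


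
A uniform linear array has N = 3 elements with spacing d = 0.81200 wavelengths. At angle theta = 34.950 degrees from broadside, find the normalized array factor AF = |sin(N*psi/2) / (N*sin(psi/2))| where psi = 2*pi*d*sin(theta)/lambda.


psi = 2*pi*0.81200*sin(34.950 deg) = 2.922708 rad
AF = |sin(3*2.922708/2) / (3*sin(2.922708/2))| = 0.3174

0.3174


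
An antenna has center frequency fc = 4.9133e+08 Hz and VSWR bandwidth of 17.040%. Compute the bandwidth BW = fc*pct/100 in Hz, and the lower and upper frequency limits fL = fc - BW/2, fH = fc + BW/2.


BW = 4.9133e+08 * 17.040/100 = 8.372263e+07 Hz
fL = 4.9133e+08 - 8.372263e+07/2 = 4.495e+08 Hz
fH = 4.9133e+08 + 8.372263e+07/2 = 5.332e+08 Hz

BW=8.372e+07 Hz, fL=4.495e+08 Hz, fH=5.332e+08 Hz


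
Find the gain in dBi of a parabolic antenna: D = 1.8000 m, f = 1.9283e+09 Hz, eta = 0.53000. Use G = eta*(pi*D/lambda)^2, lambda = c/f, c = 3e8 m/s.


lambda = c / f = 3.0000e+08 / 1.9283e+09 = 0.1555775 m
G_linear = 0.53000 * (pi * 1.8000 / 0.1555775)^2 = 700.2080
G_dBi = 10 * log10(700.2080) = 28.45 dBi

28.45 dBi


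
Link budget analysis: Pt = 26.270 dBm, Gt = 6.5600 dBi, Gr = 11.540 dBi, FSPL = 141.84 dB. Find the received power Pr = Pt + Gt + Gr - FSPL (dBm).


Pr = 26.270 + 6.5600 + 11.540 - 141.84 = -97.47 dBm

-97.47 dBm


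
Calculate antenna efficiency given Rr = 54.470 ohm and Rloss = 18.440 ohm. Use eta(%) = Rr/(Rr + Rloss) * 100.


eta = 54.470 / (54.470 + 18.440) * 100 = 74.71%

74.71%


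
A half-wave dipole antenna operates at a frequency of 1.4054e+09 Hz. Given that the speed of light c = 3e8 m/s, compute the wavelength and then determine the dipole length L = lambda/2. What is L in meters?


lambda = c / f = 3.0000e+08 / 1.4054e+09 = 0.2134624 m
L = lambda / 2 = 0.2134624 / 2 = 0.1067 m

0.1067 m


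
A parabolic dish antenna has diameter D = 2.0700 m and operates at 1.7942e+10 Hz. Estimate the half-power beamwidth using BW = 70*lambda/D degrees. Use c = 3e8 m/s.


lambda = c / f = 3.0000e+08 / 1.7942e+10 = 0.01672054 m
BW = 70 * 0.01672054 / 2.0700 = 0.5654 deg

0.5654 deg


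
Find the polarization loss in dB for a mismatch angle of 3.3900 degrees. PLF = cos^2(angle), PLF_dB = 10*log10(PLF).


PLF_linear = cos^2(3.3900 deg) = 0.9965034
PLF_dB = 10 * log10(0.9965034) = -0.01521 dB

-0.01521 dB


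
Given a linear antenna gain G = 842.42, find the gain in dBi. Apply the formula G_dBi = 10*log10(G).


G_dBi = 10 * log10(842.42) = 29.26 dBi

29.26 dBi


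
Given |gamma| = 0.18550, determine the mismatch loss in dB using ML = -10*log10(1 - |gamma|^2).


ML = -10 * log10(1 - 0.18550^2) = -10 * log10(0.96558975) = 0.1521 dB

0.1521 dB


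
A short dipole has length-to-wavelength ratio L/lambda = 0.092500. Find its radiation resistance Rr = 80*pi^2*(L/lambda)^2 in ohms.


Rr = 80 * pi^2 * (0.092500)^2 = 80 * 9.869604 * 8.556250e-03 = 6.756 ohm

6.756 ohm


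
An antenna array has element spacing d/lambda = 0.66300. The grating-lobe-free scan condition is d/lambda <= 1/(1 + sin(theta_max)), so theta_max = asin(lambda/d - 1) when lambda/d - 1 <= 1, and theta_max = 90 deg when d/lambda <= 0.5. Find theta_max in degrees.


lambda/d - 1 = 1/0.66300 - 1 = 0.5082956
theta_max = asin(0.5082956) = 30.55 deg

30.55 deg


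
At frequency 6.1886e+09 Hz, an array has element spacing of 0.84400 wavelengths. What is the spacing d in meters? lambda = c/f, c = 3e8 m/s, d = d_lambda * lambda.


lambda = c / f = 3.0000e+08 / 6.1886e+09 = 0.04847623 m
d = 0.84400 * 0.04847623 = 0.04091 m

0.04091 m


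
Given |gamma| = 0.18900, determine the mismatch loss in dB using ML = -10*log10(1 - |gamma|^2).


ML = -10 * log10(1 - 0.18900^2) = -10 * log10(0.964279) = 0.1580 dB

0.1580 dB


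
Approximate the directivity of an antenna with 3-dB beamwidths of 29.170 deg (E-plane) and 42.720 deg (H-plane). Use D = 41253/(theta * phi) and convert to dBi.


D_linear = 41253 / (29.170 * 42.720) = 33.10456
D_dBi = 10 * log10(33.10456) = 15.20 dBi

15.20 dBi


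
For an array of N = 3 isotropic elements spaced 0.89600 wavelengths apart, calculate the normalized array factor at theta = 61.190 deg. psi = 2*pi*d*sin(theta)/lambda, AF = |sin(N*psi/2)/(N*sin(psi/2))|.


psi = 2*pi*0.89600*sin(61.190 deg) = 4.932900 rad
AF = |sin(3*4.932900/2) / (3*sin(4.932900/2))| = 0.4792

0.4792


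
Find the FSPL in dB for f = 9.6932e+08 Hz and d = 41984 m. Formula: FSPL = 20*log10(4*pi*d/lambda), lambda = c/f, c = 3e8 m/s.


lambda = c / f = 3.0000e+08 / 9.6932e+08 = 0.3094953 m
FSPL = 20 * log10(4*pi*41984/0.3094953) = 124.6 dB

124.6 dB


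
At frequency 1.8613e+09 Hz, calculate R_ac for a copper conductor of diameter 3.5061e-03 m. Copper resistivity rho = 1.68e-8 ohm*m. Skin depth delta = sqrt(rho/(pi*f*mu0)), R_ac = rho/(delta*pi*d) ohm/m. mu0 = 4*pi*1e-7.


delta = sqrt(1.68e-8 / (pi * 1.8613e+09 * 4*pi*1e-7)) = 1.512052e-06 m
R_ac = 1.68e-8 / (1.512052e-06 * pi * 3.5061e-03) = 1.009 ohm/m

1.009 ohm/m


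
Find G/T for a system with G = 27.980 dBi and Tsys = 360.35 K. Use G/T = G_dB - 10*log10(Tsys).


G/T = 27.980 - 10*log10(360.35) = 27.980 - 25.56725 = 2.413 dB/K

2.413 dB/K


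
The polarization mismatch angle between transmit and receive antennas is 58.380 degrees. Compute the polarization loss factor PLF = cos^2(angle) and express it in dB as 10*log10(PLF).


PLF_linear = cos^2(58.380 deg) = 0.2748729
PLF_dB = 10 * log10(0.2748729) = -5.609 dB

-5.609 dB


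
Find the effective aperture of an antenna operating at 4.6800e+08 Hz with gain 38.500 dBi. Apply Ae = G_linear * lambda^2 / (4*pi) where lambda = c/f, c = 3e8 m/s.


lambda = c / f = 3.0000e+08 / 4.6800e+08 = 0.6410256 m
G_linear = 10^(38.500/10) = 7079.458
Ae = G_linear * lambda^2 / (4*pi) = 7079.458 * 0.6410256^2 / (4*pi) = 231.5 m^2

231.5 m^2


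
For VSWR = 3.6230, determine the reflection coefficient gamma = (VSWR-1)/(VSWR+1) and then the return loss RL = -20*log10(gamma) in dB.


gamma = (3.6230 - 1) / (3.6230 + 1) = 0.5673805
RL = -20 * log10(0.5673805) = 4.923 dB

4.923 dB


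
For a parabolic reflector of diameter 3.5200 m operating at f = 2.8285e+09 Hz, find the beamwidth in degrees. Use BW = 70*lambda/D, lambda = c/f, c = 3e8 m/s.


lambda = c / f = 3.0000e+08 / 2.8285e+09 = 0.1060633 m
BW = 70 * 0.1060633 / 3.5200 = 2.109 deg

2.109 deg


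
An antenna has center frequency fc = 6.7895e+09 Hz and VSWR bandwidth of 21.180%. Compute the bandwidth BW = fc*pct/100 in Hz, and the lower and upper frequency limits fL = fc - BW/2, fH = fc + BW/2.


BW = 6.7895e+09 * 21.180/100 = 1.438016e+09 Hz
fL = 6.7895e+09 - 1.438016e+09/2 = 6.070e+09 Hz
fH = 6.7895e+09 + 1.438016e+09/2 = 7.509e+09 Hz

BW=1.438e+09 Hz, fL=6.070e+09 Hz, fH=7.509e+09 Hz


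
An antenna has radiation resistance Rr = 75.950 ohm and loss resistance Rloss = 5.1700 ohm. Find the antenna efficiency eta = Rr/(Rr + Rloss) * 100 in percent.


eta = 75.950 / (75.950 + 5.1700) * 100 = 93.63%

93.63%


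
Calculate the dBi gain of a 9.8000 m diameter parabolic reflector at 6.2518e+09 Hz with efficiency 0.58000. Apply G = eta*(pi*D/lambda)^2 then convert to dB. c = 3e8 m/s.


lambda = c / f = 3.0000e+08 / 6.2518e+09 = 0.04798618 m
G_linear = 0.58000 * (pi * 9.8000 / 0.04798618)^2 = 238752.3
G_dBi = 10 * log10(238752.3) = 53.78 dBi

53.78 dBi


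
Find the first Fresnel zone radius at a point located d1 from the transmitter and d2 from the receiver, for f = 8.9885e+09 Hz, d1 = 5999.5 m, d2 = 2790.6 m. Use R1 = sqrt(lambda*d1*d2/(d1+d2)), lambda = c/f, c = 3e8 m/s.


lambda = c / f = 3.0000e+08 / 8.9885e+09 = 0.03337598 m
R1 = sqrt(0.03337598 * 5999.5 * 2790.6 / (5999.5 + 2790.6)) = 7.973 m

7.973 m


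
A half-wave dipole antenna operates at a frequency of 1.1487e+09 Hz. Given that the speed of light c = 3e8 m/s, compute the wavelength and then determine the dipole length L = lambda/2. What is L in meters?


lambda = c / f = 3.0000e+08 / 1.1487e+09 = 0.2611648 m
L = lambda / 2 = 0.2611648 / 2 = 0.1306 m

0.1306 m


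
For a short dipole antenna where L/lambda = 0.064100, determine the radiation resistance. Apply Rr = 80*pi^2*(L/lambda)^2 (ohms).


Rr = 80 * pi^2 * (0.064100)^2 = 80 * 9.869604 * 4.108810e-03 = 3.244 ohm

3.244 ohm


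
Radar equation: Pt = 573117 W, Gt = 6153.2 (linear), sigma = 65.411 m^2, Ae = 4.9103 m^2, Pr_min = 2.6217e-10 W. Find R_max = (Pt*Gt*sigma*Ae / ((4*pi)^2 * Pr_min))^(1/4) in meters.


R^4 = 573117*6153.2*65.411*4.9103 / ((4*pi)^2 * 2.6217e-10) = 2.735901e+19
R_max = 2.735901e+19^0.25 = 72323 m

72323 m


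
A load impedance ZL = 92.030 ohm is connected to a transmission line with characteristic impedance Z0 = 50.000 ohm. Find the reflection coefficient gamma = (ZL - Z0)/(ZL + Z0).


gamma = (92.030 - 50.000) / (92.030 + 50.000) = 0.2959

0.2959


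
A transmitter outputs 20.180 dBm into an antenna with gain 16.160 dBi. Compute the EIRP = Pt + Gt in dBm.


EIRP = Pt + Gt = 20.180 + 16.160 = 36.34 dBm

36.34 dBm


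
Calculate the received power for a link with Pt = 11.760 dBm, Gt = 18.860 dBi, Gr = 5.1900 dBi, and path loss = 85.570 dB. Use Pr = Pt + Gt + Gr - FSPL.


Pr = 11.760 + 18.860 + 5.1900 - 85.570 = -49.76 dBm

-49.76 dBm


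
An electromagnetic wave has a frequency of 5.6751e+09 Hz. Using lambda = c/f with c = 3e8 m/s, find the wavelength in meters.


lambda = c / f = 3.0000e+08 / 5.6751e+09 = 0.05286 m

0.05286 m


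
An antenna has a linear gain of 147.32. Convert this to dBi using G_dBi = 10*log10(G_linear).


G_dBi = 10 * log10(147.32) = 21.68 dBi

21.68 dBi


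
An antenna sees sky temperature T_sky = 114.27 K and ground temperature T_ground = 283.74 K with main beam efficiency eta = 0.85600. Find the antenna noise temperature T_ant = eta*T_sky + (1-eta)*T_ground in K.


T_ant = 0.85600 * 114.27 + (1 - 0.85600) * 283.74 = 138.7 K

138.7 K


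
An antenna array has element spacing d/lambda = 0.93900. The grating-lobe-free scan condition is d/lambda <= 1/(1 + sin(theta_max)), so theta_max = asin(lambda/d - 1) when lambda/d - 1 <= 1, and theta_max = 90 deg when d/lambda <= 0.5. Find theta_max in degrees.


lambda/d - 1 = 1/0.93900 - 1 = 0.06496273
theta_max = asin(0.06496273) = 3.725 deg

3.725 deg


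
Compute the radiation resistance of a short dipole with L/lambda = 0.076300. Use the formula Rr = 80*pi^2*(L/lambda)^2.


Rr = 80 * pi^2 * (0.076300)^2 = 80 * 9.869604 * 5.821690e-03 = 4.597 ohm

4.597 ohm


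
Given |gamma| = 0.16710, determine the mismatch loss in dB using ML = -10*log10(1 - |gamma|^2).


ML = -10 * log10(1 - 0.16710^2) = -10 * log10(0.97207759) = 0.1230 dB

0.1230 dB


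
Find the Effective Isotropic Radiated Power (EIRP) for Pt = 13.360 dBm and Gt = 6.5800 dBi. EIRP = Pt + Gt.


EIRP = Pt + Gt = 13.360 + 6.5800 = 19.94 dBm

19.94 dBm


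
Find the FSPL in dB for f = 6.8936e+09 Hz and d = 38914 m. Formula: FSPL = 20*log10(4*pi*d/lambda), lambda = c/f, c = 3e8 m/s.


lambda = c / f = 3.0000e+08 / 6.8936e+09 = 0.04351863 m
FSPL = 20 * log10(4*pi*38914/0.04351863) = 141.0 dB

141.0 dB


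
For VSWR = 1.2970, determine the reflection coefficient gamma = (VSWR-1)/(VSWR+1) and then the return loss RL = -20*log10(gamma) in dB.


gamma = (1.2970 - 1) / (1.2970 + 1) = 0.1292991
RL = -20 * log10(0.1292991) = 17.77 dB

17.77 dB


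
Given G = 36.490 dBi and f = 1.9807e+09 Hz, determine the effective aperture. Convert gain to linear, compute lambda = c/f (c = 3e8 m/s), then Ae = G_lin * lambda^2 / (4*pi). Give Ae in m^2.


lambda = c / f = 3.0000e+08 / 1.9807e+09 = 0.1514616 m
G_linear = 10^(36.490/10) = 4456.562
Ae = G_linear * lambda^2 / (4*pi) = 4456.562 * 0.1514616^2 / (4*pi) = 8.136 m^2

8.136 m^2


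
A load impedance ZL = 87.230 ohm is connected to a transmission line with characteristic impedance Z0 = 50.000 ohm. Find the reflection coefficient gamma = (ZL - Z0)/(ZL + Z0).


gamma = (87.230 - 50.000) / (87.230 + 50.000) = 0.2713

0.2713


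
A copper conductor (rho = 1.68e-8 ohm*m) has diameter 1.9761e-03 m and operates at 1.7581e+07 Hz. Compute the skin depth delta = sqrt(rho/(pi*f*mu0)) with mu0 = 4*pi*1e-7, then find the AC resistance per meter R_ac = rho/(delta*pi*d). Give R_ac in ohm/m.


delta = sqrt(1.68e-8 / (pi * 1.7581e+07 * 4*pi*1e-7)) = 1.555797e-05 m
R_ac = 1.68e-8 / (1.555797e-05 * pi * 1.9761e-03) = 0.1739 ohm/m

0.1739 ohm/m


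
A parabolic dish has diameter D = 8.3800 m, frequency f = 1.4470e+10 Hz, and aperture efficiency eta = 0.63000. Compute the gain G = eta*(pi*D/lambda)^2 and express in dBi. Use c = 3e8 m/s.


lambda = c / f = 3.0000e+08 / 1.4470e+10 = 0.02073255 m
G_linear = 0.63000 * (pi * 8.3800 / 0.02073255)^2 = 1.015834e+06
G_dBi = 10 * log10(1.015834e+06) = 60.07 dBi

60.07 dBi


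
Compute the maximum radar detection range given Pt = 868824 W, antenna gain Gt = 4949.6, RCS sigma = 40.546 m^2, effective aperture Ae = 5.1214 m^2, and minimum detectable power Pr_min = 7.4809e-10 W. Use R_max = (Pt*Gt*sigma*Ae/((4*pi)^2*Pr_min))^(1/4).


R^4 = 868824*4949.6*40.546*5.1214 / ((4*pi)^2 * 7.4809e-10) = 7.559012e+18
R_max = 7.559012e+18^0.25 = 52434 m

52434 m


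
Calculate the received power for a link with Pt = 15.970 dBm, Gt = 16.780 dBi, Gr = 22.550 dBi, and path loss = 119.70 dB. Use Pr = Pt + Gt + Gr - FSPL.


Pr = 15.970 + 16.780 + 22.550 - 119.70 = -64.40 dBm

-64.40 dBm


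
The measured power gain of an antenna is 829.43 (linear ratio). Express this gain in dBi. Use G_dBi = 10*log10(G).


G_dBi = 10 * log10(829.43) = 29.19 dBi

29.19 dBi


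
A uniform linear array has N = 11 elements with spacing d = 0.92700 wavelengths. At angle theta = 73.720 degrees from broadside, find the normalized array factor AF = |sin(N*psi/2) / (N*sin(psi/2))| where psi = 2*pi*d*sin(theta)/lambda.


psi = 2*pi*0.92700*sin(73.720 deg) = 5.590968 rad
AF = |sin(11*5.590968/2) / (11*sin(5.590968/2))| = 0.1655

0.1655


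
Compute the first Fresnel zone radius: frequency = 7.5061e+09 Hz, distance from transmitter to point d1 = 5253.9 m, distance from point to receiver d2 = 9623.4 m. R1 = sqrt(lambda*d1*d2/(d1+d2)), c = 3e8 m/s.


lambda = c / f = 3.0000e+08 / 7.5061e+09 = 0.03996749 m
R1 = sqrt(0.03996749 * 5253.9 * 9623.4 / (5253.9 + 9623.4)) = 11.65 m

11.65 m
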